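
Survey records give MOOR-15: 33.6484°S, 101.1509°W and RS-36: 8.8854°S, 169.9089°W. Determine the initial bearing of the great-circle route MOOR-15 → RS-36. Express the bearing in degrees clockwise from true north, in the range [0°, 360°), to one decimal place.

Δλ = -68.7580°
y = sin Δλ · cos φ₂ = -0.920873
x = cos φ₁ sin φ₂ − sin φ₁ cos φ₂ cos Δλ = 0.069764
θ = atan2(y, x) = -85.6676° → 274.3324° (mod 360°)

274.3°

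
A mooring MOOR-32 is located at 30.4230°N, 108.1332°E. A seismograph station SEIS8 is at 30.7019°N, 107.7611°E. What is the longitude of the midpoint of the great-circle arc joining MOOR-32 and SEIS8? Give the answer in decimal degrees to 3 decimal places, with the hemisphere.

Bx = cos φ₂ cos Δλ = 0.859817,  By = cos φ₂ sin Δλ = -0.005584
φₘ = atan2(sin φ₁ + sin φ₂, √((cos φ₁ + Bx)² + By²)) = 30.56258°
λₘ = λ₁ + atan2(By, cos φ₁ + Bx) = 107.94742°

107.947°E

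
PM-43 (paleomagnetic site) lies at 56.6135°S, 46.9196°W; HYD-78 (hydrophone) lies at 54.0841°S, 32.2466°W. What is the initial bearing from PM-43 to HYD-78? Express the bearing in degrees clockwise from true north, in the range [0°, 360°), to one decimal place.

79.3°

Δλ = 14.6730°
y = sin Δλ · cos φ₂ = 0.148586
x = cos φ₁ sin φ₂ − sin φ₁ cos φ₂ cos Δλ = 0.028158
θ = atan2(y, x) = 79.2692° → 79.2692° (mod 360°)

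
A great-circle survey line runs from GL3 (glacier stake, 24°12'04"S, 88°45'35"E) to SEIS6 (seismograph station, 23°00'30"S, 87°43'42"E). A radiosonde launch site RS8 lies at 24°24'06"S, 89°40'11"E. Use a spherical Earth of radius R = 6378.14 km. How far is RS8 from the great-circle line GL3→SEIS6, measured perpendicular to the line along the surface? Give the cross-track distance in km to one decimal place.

58.0 km

GL3: φ = -24.20111°, λ = +88.75972°
SEIS6: φ = -23.00833°, λ = +87.72833°
RS8: φ = -24.40167°, λ = +89.66972°
δ₁₃ = central angle GL3→RS8 = 0.014892 rad  (haversine)
θ₁₃ = bearing GL3→RS8 = 103.781°,  θ₁₂ = bearing GL3→SEIS6 = 321.401°
dₓₜ = R·arcsin(sin δ₁₃ · sin(θ₁₃ − θ₁₂)) = 6378.14·arcsin(0.01489·sin(-217.620°)) = 57.980 km
|dₓₜ| = 57.980 km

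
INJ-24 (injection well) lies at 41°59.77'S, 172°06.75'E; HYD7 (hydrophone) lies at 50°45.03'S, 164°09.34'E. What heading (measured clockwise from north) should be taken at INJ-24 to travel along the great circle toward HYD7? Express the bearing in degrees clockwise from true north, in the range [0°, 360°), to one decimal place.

INJ-24: φ = -41.99617°, λ = +172.11250°
HYD7: φ = -50.75050°, λ = +164.15567°
Δλ = -7.9568°
y = sin Δλ · cos φ₂ = -0.087583
x = cos φ₁ sin φ₂ − sin φ₁ cos φ₂ cos Δλ = -0.156274
θ = atan2(y, x) = -150.7318° → 209.2682° (mod 360°)

209.3°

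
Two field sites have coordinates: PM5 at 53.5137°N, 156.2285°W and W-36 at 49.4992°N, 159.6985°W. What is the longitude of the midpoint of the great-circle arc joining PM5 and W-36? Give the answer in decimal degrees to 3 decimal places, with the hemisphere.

158.040°W

Bx = cos φ₂ cos Δλ = 0.648268,  By = cos φ₂ sin Δλ = -0.039309
φₘ = atan2(sin φ₁ + sin φ₂, √((cos φ₁ + Bx)² + By²)) = 51.51922°
λₘ = λ₁ + atan2(By, cos φ₁ + Bx) = -158.03999°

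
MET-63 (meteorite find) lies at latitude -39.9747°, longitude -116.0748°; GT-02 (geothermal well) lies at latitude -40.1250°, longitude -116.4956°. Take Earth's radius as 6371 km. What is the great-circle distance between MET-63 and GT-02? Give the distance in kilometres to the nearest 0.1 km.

Δφ = -0.1503°,  Δλ = -0.4208°
a = sin²(Δφ/2) + cos φ₁ cos φ₂ sin²(Δλ/2) = 0.000010
c = 2·arcsin(√a) = 0.006204 rad = 0.3555°
d = R·c = 6371 × 0.006204 = 39.5 km

39.5 km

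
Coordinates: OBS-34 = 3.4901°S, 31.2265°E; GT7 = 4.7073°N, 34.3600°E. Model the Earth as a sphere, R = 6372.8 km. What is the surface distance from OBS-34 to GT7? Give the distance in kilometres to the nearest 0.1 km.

976.0 km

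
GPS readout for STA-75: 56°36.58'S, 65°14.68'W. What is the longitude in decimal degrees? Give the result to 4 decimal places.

65° + 14.68′/60 = 65 + 0.24467 = 65.2447°

65.2447°W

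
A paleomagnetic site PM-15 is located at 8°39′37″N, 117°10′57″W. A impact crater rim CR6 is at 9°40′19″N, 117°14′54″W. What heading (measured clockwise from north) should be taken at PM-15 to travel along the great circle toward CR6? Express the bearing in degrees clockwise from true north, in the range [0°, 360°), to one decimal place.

356.3°

PM-15: φ = +8.66028°, λ = -117.18250°
CR6: φ = +9.67194°, λ = -117.24833°
Δλ = -0.0658°
y = sin Δλ · cos φ₂ = -0.001133
x = cos φ₁ sin φ₂ − sin φ₁ cos φ₂ cos Δλ = 0.017656
θ = atan2(y, x) = -3.6706° → 356.3294° (mod 360°)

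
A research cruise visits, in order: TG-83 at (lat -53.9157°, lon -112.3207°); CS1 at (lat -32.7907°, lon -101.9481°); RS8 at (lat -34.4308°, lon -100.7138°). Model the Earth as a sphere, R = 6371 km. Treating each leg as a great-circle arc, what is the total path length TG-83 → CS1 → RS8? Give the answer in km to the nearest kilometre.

2703 km

TG-83→CS1: c = 0.390537 rad, d = 2488.11 km
CS1→RS8: c = 0.033782 rad, d = 215.23 km
Total = 2488.11 + 215.23 = 2703.33 km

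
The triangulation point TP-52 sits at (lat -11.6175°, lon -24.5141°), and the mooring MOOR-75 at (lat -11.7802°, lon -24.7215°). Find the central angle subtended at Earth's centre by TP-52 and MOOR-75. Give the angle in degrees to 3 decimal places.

0.260°

Δφ = -0.1627°,  Δλ = -0.2074°
a = sin²(Δφ/2) + cos φ₁ cos φ₂ sin²(Δλ/2) = 0.000005
c = 2·arcsin(√a) = 0.004542 rad = 0.2602°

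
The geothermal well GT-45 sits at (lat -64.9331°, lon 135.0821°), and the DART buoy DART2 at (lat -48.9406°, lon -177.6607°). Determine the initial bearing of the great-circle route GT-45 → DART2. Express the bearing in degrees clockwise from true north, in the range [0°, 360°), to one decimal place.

80.1°

Δλ = 47.2572°
y = sin Δλ · cos φ₂ = 0.482389
x = cos φ₁ sin φ₂ − sin φ₁ cos φ₂ cos Δλ = 0.084351
θ = atan2(y, x) = 80.0815° → 80.0815° (mod 360°)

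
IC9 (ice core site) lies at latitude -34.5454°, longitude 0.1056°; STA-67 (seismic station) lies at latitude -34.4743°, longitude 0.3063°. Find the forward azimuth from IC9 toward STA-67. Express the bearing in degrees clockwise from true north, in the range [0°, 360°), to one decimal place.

66.8°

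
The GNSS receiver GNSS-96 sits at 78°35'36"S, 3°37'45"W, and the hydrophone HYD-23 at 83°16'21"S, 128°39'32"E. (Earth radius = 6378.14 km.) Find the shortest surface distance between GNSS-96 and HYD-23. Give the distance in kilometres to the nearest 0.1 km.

1857.1 km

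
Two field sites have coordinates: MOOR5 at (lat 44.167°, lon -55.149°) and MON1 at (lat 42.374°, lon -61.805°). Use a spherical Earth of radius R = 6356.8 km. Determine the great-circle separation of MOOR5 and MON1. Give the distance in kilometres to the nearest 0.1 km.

Δφ = -1.7930°,  Δλ = -6.6560°
a = sin²(Δφ/2) + cos φ₁ cos φ₂ sin²(Δλ/2) = 0.002031
c = 2·arcsin(√a) = 0.090156 rad = 5.1656°
d = R·c = 6356.8 × 0.090156 = 573.1 km

573.1 km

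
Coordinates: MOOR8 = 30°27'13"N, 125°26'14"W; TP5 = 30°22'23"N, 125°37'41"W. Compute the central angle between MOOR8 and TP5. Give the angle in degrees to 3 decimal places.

0.183°

MOOR8: φ = +30.45361°, λ = -125.43722°
TP5: φ = +30.37306°, λ = -125.62806°
Δφ = -0.0806°,  Δλ = -0.1908°
a = sin²(Δφ/2) + cos φ₁ cos φ₂ sin²(Δλ/2) = 0.000003
c = 2·arcsin(√a) = 0.003198 rad = 0.1832°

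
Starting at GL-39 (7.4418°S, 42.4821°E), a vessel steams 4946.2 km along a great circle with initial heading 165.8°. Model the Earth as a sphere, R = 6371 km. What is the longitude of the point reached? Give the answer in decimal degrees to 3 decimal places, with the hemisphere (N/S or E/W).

57.990°E

δ = d/R = 4946.2/6371 = 0.776362 rad
φ₂ = arcsin(sin φ₁ cos δ + cos φ₁ sin δ cos θ)
   = arcsin(-0.12952·0.71347 + 0.99158·0.70069·-0.96945) = -49.99291°
λ₂ = λ₁ + atan2(sin θ sin δ cos φ₁, cos δ − sin φ₁ sin φ₂) = 57.98961°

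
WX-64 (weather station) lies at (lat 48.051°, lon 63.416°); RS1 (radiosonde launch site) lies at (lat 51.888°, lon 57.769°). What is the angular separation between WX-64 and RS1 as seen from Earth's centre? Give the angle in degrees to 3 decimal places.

Δφ = 3.8370°,  Δλ = -5.6470°
a = sin²(Δφ/2) + cos φ₁ cos φ₂ sin²(Δλ/2) = 0.002122
c = 2·arcsin(√a) = 0.092161 rad = 5.2804°

5.280°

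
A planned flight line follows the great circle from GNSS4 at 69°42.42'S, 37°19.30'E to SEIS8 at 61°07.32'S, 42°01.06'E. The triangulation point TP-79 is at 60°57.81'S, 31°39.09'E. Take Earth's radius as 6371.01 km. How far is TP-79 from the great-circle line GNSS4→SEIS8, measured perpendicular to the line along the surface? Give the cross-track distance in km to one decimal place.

GNSS4: φ = -69.70700°, λ = +37.32167°
SEIS8: φ = -61.12200°, λ = +42.01767°
TP-79: φ = -60.96350°, λ = +31.65150°
δ₁₃ = central angle GNSS4→TP-79 = 0.157929 rad  (haversine)
θ₁₃ = bearing GNSS4→TP-79 = 342.247°,  θ₁₂ = bearing GNSS4→SEIS8 = 14.981°
dₓₜ = R·arcsin(sin δ₁₃ · sin(θ₁₃ − θ₁₂)) = 6371.01·arcsin(0.15727·sin(327.266°)) = -542.470 km
|dₓₜ| = 542.470 km

542.5 km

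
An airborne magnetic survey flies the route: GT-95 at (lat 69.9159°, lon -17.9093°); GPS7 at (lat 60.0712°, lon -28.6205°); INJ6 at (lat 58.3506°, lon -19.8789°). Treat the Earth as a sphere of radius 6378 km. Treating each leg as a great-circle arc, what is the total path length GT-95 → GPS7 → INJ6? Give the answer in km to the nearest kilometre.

GT-95→GPS7: c = 0.188483 rad, d = 1202.14 km
GPS7→INJ6: c = 0.083594 rad, d = 533.16 km
Total = 1202.14 + 533.16 = 1735.31 km

1735 km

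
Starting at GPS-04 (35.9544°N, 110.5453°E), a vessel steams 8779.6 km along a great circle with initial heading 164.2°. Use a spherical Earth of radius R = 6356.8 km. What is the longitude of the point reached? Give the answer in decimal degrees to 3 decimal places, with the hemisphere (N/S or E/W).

131.251°E

δ = d/R = 8779.6/6356.8 = 1.381135 rad
φ₂ = arcsin(sin φ₁ cos δ + cos φ₁ sin δ cos θ)
   = arcsin(0.58714·0.18853 + 0.80948·0.98207·-0.96222) = -40.86220°
λ₂ = λ₁ + atan2(sin θ sin δ cos φ₁, cos δ − sin φ₁ sin φ₂) = 131.25097°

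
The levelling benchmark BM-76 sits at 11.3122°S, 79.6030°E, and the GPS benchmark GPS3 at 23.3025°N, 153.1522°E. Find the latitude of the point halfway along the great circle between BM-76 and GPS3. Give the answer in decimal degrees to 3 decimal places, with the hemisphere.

7.467°N

Bx = cos φ₂ cos Δλ = 0.260092,  By = cos φ₂ sin Δλ = 0.880832
φₘ = atan2(sin φ₁ + sin φ₂, √((cos φ₁ + Bx)² + By²)) = 7.46723°
λₘ = λ₁ + atan2(By, cos φ₁ + Bx) = 114.97652°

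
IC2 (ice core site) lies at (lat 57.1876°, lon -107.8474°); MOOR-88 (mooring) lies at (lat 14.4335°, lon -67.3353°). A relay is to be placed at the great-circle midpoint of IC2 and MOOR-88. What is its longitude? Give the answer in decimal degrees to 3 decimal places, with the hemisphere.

81.641°W

Bx = cos φ₂ cos Δλ = 0.736273,  By = cos φ₂ sin Δλ = 0.629105
φₘ = atan2(sin φ₁ + sin φ₂, √((cos φ₁ + Bx)² + By²)) = 37.41318°
λₘ = λ₁ + atan2(By, cos φ₁ + Bx) = -81.64122°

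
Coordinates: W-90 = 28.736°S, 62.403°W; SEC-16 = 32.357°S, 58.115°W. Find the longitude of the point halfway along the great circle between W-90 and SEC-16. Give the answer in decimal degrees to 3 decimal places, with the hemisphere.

60.299°W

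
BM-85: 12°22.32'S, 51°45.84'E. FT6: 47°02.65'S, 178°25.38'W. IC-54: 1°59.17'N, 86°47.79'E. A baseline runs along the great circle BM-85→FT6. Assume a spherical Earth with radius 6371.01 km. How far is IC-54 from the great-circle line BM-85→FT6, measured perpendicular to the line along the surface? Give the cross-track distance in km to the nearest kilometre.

BM-85: φ = -12.37200°, λ = +51.76400°
FT6: φ = -47.04417°, λ = -178.42300°
IC-54: φ = +1.98617°, λ = +86.79650°
δ₁₃ = central angle BM-85→IC-54 = 0.656874 rad  (haversine)
θ₁₃ = bearing BM-85→IC-54 = 69.967°,  θ₁₂ = bearing BM-85→FT6 = 147.076°
dₓₜ = R·arcsin(sin δ₁₃ · sin(θ₁₃ − θ₁₂)) = 6371.01·arcsin(0.61064·sin(-77.109°)) = -4062.050 km
|dₓₜ| = 4062.050 km

4062 km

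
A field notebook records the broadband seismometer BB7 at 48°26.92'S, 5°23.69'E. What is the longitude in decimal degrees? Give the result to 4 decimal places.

5.3948°E

5° + 23.69′/60 = 5 + 0.39483 = 5.3948°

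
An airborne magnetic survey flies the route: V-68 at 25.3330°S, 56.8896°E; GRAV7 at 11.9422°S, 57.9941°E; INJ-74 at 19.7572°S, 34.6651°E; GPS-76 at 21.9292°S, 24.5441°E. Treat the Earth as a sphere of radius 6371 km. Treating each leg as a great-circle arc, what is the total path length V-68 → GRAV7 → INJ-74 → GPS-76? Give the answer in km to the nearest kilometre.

5211 km

V-68→GRAV7: c = 0.234422 rad, d = 1493.50 km
GRAV7→INJ-74: c = 0.414206 rad, d = 2638.91 km
INJ-74→GPS-76: c = 0.169341 rad, d = 1078.87 km
Total = 1493.50 + 2638.91 + 1078.87 = 5211.28 km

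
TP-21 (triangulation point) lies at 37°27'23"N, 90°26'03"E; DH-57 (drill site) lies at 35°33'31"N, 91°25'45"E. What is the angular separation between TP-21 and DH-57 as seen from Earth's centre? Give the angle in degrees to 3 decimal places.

TP-21: φ = +37.45639°, λ = +90.43417°
DH-57: φ = +35.55861°, λ = +91.42917°
Δφ = -1.8978°,  Δλ = 0.9950°
a = sin²(Δφ/2) + cos φ₁ cos φ₂ sin²(Δλ/2) = 0.000323
c = 2·arcsin(√a) = 0.035943 rad = 2.0594°

2.059°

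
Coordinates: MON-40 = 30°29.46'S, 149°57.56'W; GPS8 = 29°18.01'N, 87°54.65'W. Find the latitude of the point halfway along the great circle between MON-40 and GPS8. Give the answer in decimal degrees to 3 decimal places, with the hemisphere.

MON-40: φ = -30.49100°, λ = -149.95933°
GPS8: φ = +29.30017°, λ = -87.91083°
Bx = cos φ₂ cos Δλ = 0.408759,  By = cos φ₂ sin Δλ = 0.770336
φₘ = atan2(sin φ₁ + sin φ₂, √((cos φ₁ + Bx)² + By²)) = -0.69480°
λₘ = λ₁ + atan2(By, cos φ₁ + Bx) = -118.72919°

0.695°S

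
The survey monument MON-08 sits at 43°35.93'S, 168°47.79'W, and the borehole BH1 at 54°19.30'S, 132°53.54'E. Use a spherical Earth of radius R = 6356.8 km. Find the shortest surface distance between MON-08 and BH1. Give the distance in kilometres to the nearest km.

4277 km

MON-08: φ = -43.59883°, λ = -168.79650°
BH1: φ = -54.32167°, λ = +132.89233°
Δφ = -10.7228°,  Δλ = -58.3112°
a = sin²(Δφ/2) + cos φ₁ cos φ₂ sin²(Δλ/2) = 0.108979
c = 2·arcsin(√a) = 0.672860 rad = 38.5521°
d = R·c = 6356.8 × 0.672860 = 4277.2 km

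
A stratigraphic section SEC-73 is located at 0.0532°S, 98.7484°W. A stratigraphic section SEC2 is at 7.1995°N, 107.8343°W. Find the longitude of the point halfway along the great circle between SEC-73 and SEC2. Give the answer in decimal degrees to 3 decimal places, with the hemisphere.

103.273°W

Bx = cos φ₂ cos Δλ = 0.979667,  By = cos φ₂ sin Δλ = -0.156670
φₘ = atan2(sin φ₁ + sin φ₂, √((cos φ₁ + Bx)² + By²)) = 3.58438°
λₘ = λ₁ + atan2(By, cos φ₁ + Bx) = -103.27333°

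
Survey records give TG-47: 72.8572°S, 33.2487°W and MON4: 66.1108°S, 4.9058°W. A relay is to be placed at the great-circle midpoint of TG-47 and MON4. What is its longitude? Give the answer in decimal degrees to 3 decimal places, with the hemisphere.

Bx = cos φ₂ cos Δλ = 0.356422,  By = cos φ₂ sin Δλ = 0.192258
φₘ = atan2(sin φ₁ + sin φ₂, √((cos φ₁ + Bx)² + By²)) = -70.04394°
λₘ = λ₁ + atan2(By, cos φ₁ + Bx) = -16.79961°

16.800°W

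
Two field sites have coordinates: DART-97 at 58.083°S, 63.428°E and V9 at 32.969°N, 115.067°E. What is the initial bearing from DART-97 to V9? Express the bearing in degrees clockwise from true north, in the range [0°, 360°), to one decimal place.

42.0°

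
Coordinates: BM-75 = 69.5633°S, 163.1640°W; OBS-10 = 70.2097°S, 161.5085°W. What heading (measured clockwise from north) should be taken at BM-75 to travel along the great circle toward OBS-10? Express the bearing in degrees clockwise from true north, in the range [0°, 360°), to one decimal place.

139.4°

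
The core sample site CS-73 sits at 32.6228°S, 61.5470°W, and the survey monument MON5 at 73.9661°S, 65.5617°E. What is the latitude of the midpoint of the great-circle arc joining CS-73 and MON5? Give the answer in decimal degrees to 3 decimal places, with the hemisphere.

64.655°S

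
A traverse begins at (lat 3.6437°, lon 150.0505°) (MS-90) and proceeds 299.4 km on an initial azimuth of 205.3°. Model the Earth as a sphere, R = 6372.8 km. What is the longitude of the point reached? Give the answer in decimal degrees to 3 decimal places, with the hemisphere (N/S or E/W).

δ = d/R = 299.4/6372.8 = 0.046981 rad
φ₂ = arcsin(sin φ₁ cos δ + cos φ₁ sin δ cos θ)
   = arcsin(0.06355·0.99890 + 0.99798·0.04696·-0.90408) = 1.20951°
λ₂ = λ₁ + atan2(sin θ sin δ cos φ₁, cos δ − sin φ₁ sin φ₂) = 148.90022°

148.900°E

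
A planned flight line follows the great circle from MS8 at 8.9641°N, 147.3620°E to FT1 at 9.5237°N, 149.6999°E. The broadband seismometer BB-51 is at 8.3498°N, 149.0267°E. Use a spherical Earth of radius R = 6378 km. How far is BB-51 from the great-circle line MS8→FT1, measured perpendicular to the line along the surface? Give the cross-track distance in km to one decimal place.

δ₁₃ = central angle MS8→BB-51 = 0.030659 rad  (haversine)
θ₁₃ = bearing MS8→BB-51 = 110.342°,  θ₁₂ = bearing MS8→FT1 = 76.182°
dₓₜ = R·arcsin(sin δ₁₃ · sin(θ₁₃ − θ₁₂)) = 6378·arcsin(0.03065·sin(34.160°)) = 109.787 km
|dₓₜ| = 109.787 km

109.8 km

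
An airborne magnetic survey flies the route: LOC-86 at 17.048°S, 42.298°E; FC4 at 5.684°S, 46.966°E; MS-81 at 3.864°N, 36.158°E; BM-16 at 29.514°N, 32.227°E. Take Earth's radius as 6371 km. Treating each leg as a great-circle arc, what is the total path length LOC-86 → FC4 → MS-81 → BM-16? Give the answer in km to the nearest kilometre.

LOC-86→FC4: c = 0.213763 rad, d = 1361.89 km
FC4→MS-81: c = 0.251519 rad, d = 1602.43 km
MS-81→BM-16: c = 0.452373 rad, d = 2882.07 km
Total = 1361.89 + 1602.43 + 2882.07 = 5846.38 km

5846 km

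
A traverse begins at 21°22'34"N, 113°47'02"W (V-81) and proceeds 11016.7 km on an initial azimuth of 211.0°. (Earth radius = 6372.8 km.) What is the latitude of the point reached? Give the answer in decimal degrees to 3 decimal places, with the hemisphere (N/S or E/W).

V-81: φ = +21.37611°, λ = -113.78389°
δ = d/R = 11016.7/6372.8 = 1.728706 rad
φ₂ = arcsin(sin φ₁ cos δ + cos φ₁ sin δ cos θ)
   = arcsin(0.36449·-0.15725 + 0.93121·0.98756·-0.85717) = -57.73491°
λ₂ = λ₁ + atan2(sin θ sin δ cos φ₁, cos δ − sin φ₁ sin φ₂) = 173.89354°

57.735°S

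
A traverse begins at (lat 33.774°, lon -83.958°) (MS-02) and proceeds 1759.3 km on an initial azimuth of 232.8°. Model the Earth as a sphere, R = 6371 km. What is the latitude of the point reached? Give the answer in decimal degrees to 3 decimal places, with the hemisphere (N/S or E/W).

δ = d/R = 1759.3/6371 = 0.276142 rad
φ₂ = arcsin(sin φ₁ cos δ + cos φ₁ sin δ cos θ)
   = arcsin(0.55592·0.96211 + 0.83124·0.27265·-0.60460) = 23.44290°
λ₂ = λ₁ + atan2(sin θ sin δ cos φ₁, cos δ − sin φ₁ sin φ₂) = -97.65039°

23.443°N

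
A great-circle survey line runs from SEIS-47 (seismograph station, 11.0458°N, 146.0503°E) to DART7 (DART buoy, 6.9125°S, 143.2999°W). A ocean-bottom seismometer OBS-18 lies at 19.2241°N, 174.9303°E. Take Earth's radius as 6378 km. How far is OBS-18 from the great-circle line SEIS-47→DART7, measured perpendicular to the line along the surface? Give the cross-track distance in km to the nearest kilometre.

1601 km

δ₁₃ = central angle SEIS-47→OBS-18 = 0.506240 rad  (haversine)
θ₁₃ = bearing SEIS-47→OBS-18 = 70.137°,  θ₁₂ = bearing SEIS-47→DART7 = 100.946°
dₓₜ = R·arcsin(sin δ₁₃ · sin(θ₁₃ − θ₁₂)) = 6378·arcsin(0.48489·sin(-30.809°)) = -1600.721 km
|dₓₜ| = 1600.721 km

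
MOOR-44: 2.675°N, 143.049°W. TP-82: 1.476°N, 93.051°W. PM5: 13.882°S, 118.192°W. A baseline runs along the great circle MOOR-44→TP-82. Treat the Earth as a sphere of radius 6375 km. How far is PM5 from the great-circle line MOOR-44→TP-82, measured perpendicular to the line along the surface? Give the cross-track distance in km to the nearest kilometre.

1799 km

δ₁₃ = central angle MOOR-44→PM5 = 0.518224 rad  (haversine)
θ₁₃ = bearing MOOR-44→PM5 = 124.529°,  θ₁₂ = bearing MOOR-44→TP-82 = 90.319°
dₓₜ = R·arcsin(sin δ₁₃ · sin(θ₁₃ − θ₁₂)) = 6375·arcsin(0.49534·sin(34.211°)) = 1799.209 km
|dₓₜ| = 1799.209 km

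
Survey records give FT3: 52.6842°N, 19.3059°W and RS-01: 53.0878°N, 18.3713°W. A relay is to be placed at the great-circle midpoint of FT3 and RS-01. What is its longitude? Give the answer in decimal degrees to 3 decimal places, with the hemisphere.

18.841°W

Bx = cos φ₂ cos Δλ = 0.600511,  By = cos φ₂ sin Δλ = 0.009796
φₘ = atan2(sin φ₁ + sin φ₂, √((cos φ₁ + Bx)² + By²)) = 52.88692°
λₘ = λ₁ + atan2(By, cos φ₁ + Bx) = -18.84078°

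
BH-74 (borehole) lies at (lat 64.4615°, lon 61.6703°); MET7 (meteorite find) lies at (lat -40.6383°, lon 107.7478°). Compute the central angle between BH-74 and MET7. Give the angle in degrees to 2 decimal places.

Δφ = -105.0998°,  Δλ = 46.0775°
a = sin²(Δφ/2) + cos φ₁ cos φ₂ sin²(Δλ/2) = 0.680356
c = 2·arcsin(√a) = 1.939827 rad = 111.1439°

111.14°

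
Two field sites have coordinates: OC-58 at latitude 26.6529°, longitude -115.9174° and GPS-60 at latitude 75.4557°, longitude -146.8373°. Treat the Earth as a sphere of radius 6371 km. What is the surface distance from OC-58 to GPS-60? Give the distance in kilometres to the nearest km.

5692 km

Δφ = 48.8028°,  Δλ = -30.9199°
a = sin²(Δφ/2) + cos φ₁ cos φ₂ sin²(Δλ/2) = 0.186622
c = 2·arcsin(√a) = 0.893413 rad = 51.1888°
d = R·c = 6371 × 0.893413 = 5691.9 km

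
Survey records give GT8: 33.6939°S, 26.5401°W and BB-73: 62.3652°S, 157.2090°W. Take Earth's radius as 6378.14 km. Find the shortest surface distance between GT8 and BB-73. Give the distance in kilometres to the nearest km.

8473 km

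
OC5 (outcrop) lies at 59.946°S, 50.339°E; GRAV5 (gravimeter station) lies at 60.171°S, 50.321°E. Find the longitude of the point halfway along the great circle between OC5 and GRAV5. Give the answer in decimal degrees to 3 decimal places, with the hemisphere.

50.330°E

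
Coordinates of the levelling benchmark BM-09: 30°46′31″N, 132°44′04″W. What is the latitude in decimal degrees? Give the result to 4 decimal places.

30.7753°N

30° + 46′/60 + 31″/3600 = 30 + 0.76667 + 0.00861 = 30.7753°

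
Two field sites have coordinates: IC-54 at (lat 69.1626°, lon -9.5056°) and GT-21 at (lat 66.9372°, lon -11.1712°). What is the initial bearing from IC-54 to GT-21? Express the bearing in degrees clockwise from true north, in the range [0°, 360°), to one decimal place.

196.4°

Δλ = -1.6656°
y = sin Δλ · cos φ₂ = -0.011386
x = cos φ₁ sin φ₂ − sin φ₁ cos φ₂ cos Δλ = -0.038676
θ = atan2(y, x) = -163.5954° → 196.4046° (mod 360°)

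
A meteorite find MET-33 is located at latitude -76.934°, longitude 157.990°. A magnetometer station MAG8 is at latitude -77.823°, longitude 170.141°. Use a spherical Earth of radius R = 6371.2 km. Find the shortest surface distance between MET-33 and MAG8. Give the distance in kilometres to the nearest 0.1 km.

310.7 km

Δφ = -0.8890°,  Δλ = 12.1510°
a = sin²(Δφ/2) + cos φ₁ cos φ₂ sin²(Δλ/2) = 0.000594
c = 2·arcsin(√a) = 0.048764 rad = 2.7940°
d = R·c = 6371.2 × 0.048764 = 310.7 km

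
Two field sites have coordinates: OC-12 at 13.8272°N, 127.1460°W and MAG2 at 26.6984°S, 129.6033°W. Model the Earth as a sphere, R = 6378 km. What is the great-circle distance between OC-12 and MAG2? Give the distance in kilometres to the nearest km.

Δφ = -40.5256°,  Δλ = -2.4573°
a = sin²(Δφ/2) + cos φ₁ cos φ₂ sin²(Δλ/2) = 0.120341
c = 2·arcsin(√a) = 0.708532 rad = 40.5959°
d = R·c = 6378 × 0.708532 = 4519.0 km

4519 km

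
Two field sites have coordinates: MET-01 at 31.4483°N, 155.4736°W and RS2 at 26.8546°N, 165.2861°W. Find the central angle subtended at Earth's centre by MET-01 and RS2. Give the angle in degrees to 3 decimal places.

9.717°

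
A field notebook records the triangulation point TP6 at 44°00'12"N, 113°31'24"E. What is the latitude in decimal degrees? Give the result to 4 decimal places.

44° + 0′/60 + 12″/3600 = 44 + 0.00000 + 0.00333 = 44.0033°

44.0033°N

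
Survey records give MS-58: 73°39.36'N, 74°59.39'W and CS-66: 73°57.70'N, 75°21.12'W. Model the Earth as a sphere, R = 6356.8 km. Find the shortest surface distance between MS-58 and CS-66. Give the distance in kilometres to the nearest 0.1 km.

MS-58: φ = +73.65600°, λ = -74.98983°
CS-66: φ = +73.96167°, λ = -75.35200°
Δφ = 0.3057°,  Δλ = -0.3622°
a = sin²(Δφ/2) + cos φ₁ cos φ₂ sin²(Δλ/2) = 0.000008
c = 2·arcsin(√a) = 0.005618 rad = 0.3219°
d = R·c = 6356.8 × 0.005618 = 35.7 km

35.7 km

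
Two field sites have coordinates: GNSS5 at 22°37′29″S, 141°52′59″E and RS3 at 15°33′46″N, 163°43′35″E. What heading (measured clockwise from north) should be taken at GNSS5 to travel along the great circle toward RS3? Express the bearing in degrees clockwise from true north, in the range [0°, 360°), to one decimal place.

31.2°

GNSS5: φ = -22.62472°, λ = +141.88306°
RS3: φ = +15.56278°, λ = +163.72639°
Δλ = 21.8433°
y = sin Δλ · cos φ₂ = 0.358429
x = cos φ₁ sin φ₂ − sin φ₁ cos φ₂ cos Δλ = 0.591630
θ = atan2(y, x) = 31.2088° → 31.2088° (mod 360°)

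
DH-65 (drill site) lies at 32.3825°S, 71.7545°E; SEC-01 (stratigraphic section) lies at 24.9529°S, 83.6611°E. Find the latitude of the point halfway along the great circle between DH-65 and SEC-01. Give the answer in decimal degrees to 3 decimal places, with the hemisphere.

Bx = cos φ₂ cos Δλ = 0.887148,  By = cos φ₂ sin Δλ = 0.187058
φₘ = atan2(sin φ₁ + sin φ₂, √((cos φ₁ + Bx)² + By²)) = -28.79815°
λₘ = λ₁ + atan2(By, cos φ₁ + Bx) = 77.91990°

28.798°S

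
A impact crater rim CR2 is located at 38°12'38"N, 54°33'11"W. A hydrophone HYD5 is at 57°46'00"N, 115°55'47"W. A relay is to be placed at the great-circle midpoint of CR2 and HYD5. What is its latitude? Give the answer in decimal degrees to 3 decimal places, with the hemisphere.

CR2: φ = +38.21056°, λ = -54.55306°
HYD5: φ = +57.76667°, λ = -115.92972°
Bx = cos φ₂ cos Δλ = 0.255510,  By = cos φ₂ sin Δλ = -0.468184
φₘ = atan2(sin φ₁ + sin φ₂, √((cos φ₁ + Bx)² + By²)) = 52.06020°
λₘ = λ₁ + atan2(By, cos φ₁ + Bx) = -78.76344°

52.060°N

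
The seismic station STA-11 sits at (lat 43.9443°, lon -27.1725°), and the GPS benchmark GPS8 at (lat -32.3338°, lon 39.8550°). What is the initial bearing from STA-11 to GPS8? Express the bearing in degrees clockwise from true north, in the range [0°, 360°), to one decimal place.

Δλ = 67.0275°
y = sin Δλ · cos φ₂ = 0.777936
x = cos φ₁ sin φ₂ − sin φ₁ cos φ₂ cos Δλ = -0.613950
θ = atan2(y, x) = 128.2806° → 128.2806° (mod 360°)

128.3°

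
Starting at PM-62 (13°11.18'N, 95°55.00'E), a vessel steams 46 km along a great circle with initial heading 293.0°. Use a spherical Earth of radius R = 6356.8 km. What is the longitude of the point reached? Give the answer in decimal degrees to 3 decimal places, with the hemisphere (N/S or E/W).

PM-62: φ = +13.18633°, λ = +95.91667°
δ = d/R = 46/6356.8 = 0.007236 rad
φ₂ = arcsin(sin φ₁ cos δ + cos φ₁ sin δ cos θ)
   = arcsin(0.22812·0.99997 + 0.97363·0.00724·0.39073) = 13.34804°
λ₂ = λ₁ + atan2(sin θ sin δ cos φ₁, cos δ − sin φ₁ sin φ₂) = 95.52442°

95.524°E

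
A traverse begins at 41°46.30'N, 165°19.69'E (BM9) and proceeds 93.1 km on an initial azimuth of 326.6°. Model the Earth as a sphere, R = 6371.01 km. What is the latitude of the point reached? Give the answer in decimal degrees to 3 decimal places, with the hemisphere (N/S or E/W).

42.469°N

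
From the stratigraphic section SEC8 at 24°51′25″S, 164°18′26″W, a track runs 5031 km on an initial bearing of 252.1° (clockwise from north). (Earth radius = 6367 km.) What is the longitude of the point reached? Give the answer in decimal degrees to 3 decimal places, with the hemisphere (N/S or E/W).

SEC8: φ = -24.85694°, λ = -164.30722°
δ = d/R = 5031/6367 = 0.790168 rad
φ₂ = arcsin(sin φ₁ cos δ + cos φ₁ sin δ cos θ)
   = arcsin(-0.42035·0.70373 + 0.90736·0.71047·-0.30736) = -29.60071°
λ₂ = λ₁ + atan2(sin θ sin δ cos φ₁, cos δ − sin φ₁ sin φ₂) = 144.65496°

144.655°E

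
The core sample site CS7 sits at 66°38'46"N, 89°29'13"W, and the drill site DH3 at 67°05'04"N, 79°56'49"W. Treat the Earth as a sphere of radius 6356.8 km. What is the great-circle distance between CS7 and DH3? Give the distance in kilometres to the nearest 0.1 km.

418.3 km

CS7: φ = +66.64611°, λ = -89.48694°
DH3: φ = +67.08444°, λ = -79.94694°
Δφ = 0.4383°,  Δλ = 9.5400°
a = sin²(Δφ/2) + cos φ₁ cos φ₂ sin²(Δλ/2) = 0.001082
c = 2·arcsin(√a) = 0.065798 rad = 3.7700°
d = R·c = 6356.8 × 0.065798 = 418.3 km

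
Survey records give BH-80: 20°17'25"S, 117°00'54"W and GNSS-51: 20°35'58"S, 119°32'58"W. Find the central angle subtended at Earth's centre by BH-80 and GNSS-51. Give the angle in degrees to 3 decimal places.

2.395°

BH-80: φ = -20.29028°, λ = -117.01500°
GNSS-51: φ = -20.59944°, λ = -119.54944°
Δφ = -0.3092°,  Δλ = -2.5344°
a = sin²(Δφ/2) + cos φ₁ cos φ₂ sin²(Δλ/2) = 0.000437
c = 2·arcsin(√a) = 0.041797 rad = 2.3948°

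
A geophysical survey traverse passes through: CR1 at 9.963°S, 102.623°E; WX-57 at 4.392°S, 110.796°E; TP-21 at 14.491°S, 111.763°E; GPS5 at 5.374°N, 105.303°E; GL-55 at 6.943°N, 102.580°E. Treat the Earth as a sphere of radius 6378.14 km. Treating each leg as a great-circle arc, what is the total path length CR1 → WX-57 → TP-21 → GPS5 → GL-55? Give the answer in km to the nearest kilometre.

4896 km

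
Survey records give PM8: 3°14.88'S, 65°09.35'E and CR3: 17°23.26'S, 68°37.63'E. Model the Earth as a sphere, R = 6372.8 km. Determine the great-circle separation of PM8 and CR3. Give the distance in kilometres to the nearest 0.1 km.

1617.7 km

PM8: φ = -3.24800°, λ = +65.15583°
CR3: φ = -17.38767°, λ = +68.62717°
Δφ = -14.1397°,  Δλ = 3.4713°
a = sin²(Δφ/2) + cos φ₁ cos φ₂ sin²(Δλ/2) = 0.016023
c = 2·arcsin(√a) = 0.253841 rad = 14.5440°
d = R·c = 6372.8 × 0.253841 = 1617.7 km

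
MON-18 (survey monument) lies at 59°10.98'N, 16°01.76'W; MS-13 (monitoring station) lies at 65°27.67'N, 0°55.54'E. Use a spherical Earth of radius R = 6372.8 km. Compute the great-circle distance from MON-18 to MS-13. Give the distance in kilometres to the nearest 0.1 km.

MON-18: φ = +59.18300°, λ = -16.02933°
MS-13: φ = +65.46117°, λ = +0.92567°
Δφ = 6.2782°,  Δλ = 16.9550°
a = sin²(Δφ/2) + cos φ₁ cos φ₂ sin²(Δλ/2) = 0.007623
c = 2·arcsin(√a) = 0.174838 rad = 10.0175°
d = R·c = 6372.8 × 0.174838 = 1114.2 km

1114.2 km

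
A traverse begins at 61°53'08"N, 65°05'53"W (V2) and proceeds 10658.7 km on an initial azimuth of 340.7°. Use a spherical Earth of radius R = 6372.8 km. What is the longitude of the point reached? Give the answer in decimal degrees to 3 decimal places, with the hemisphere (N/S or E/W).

135.476°E

V2: φ = +61.88556°, λ = -65.09806°
δ = d/R = 10658.7/6372.8 = 1.672530 rad
φ₂ = arcsin(sin φ₁ cos δ + cos φ₁ sin δ cos θ)
   = arcsin(0.88201·-0.10156 + 0.47123·0.99483·0.94380) = 20.66335°
λ₂ = λ₁ + atan2(sin θ sin δ cos φ₁, cos δ − sin φ₁ sin φ₂) = 135.47564°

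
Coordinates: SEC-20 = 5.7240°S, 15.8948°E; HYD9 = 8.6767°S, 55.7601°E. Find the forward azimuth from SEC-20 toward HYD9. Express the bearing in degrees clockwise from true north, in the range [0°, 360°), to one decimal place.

96.7°

Δλ = 39.8653°
y = sin Δλ · cos φ₂ = 0.633649
x = cos φ₁ sin φ₂ − sin φ₁ cos φ₂ cos Δλ = -0.074430
θ = atan2(y, x) = 96.6994° → 96.6994° (mod 360°)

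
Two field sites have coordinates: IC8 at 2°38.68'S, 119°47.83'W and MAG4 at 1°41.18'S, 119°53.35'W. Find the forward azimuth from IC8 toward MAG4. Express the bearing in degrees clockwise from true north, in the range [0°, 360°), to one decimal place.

354.5°

IC8: φ = -2.64467°, λ = -119.79717°
MAG4: φ = -1.68633°, λ = -119.88917°
Δλ = -0.0920°
y = sin Δλ · cos φ₂ = -0.001605
x = cos φ₁ sin φ₂ − sin φ₁ cos φ₂ cos Δλ = 0.016725
θ = atan2(y, x) = -5.4815° → 354.5185° (mod 360°)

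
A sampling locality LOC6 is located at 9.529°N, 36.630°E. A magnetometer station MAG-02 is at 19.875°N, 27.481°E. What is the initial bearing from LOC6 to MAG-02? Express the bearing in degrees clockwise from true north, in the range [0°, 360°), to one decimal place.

320.5°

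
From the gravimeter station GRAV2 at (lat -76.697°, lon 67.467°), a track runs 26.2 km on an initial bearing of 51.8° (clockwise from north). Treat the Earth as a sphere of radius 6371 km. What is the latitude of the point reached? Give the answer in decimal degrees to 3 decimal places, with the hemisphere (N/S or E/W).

76.550°S

δ = d/R = 26.2/6371 = 0.004112 rad
φ₂ = arcsin(sin φ₁ cos δ + cos φ₁ sin δ cos θ)
   = arcsin(-0.97317·0.99999 + 0.23010·0.00411·0.61841) = -76.55004°
λ₂ = λ₁ + atan2(sin θ sin δ cos φ₁, cos δ − sin φ₁ sin φ₂) = 68.26310°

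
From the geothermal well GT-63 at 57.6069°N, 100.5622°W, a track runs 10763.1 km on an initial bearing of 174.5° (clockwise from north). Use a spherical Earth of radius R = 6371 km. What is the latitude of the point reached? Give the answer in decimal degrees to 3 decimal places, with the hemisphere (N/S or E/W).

39.007°S

δ = d/R = 10763.1/6371 = 1.689389 rad
φ₂ = arcsin(sin φ₁ cos δ + cos φ₁ sin δ cos θ)
   = arcsin(0.84439·-0.11832 + 0.53573·0.99298·-0.99540) = -39.00718°
λ₂ = λ₁ + atan2(sin θ sin δ cos φ₁, cos δ − sin φ₁ sin φ₂) = -93.52714°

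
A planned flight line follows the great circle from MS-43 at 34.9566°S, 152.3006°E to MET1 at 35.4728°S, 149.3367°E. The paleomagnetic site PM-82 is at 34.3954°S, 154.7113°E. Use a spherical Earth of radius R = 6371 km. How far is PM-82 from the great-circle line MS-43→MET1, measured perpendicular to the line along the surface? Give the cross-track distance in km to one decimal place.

δ₁₃ = central angle MS-43→PM-82 = 0.035960 rad  (haversine)
θ₁₃ = bearing MS-43→PM-82 = 74.883°,  θ₁₂ = bearing MS-43→MET1 = 257.114°
dₓₜ = R·arcsin(sin δ₁₃ · sin(θ₁₃ − θ₁₂)) = 6371·arcsin(0.03595·sin(-182.231°)) = 8.918 km
|dₓₜ| = 8.918 km

8.9 km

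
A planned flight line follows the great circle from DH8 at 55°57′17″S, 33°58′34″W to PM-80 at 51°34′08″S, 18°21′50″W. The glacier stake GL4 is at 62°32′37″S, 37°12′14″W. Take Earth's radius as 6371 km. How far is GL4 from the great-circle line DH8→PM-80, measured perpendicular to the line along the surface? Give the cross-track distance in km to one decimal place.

642.4 km

DH8: φ = -55.95472°, λ = -33.97611°
PM-80: φ = -51.56889°, λ = -18.36389°
GL4: φ = -62.54361°, λ = -37.20389°
δ₁₃ = central angle DH8→GL4 = 0.118513 rad  (haversine)
θ₁₃ = bearing DH8→GL4 = 192.684°,  θ₁₂ = bearing DH8→PM-80 = 71.040°
dₓₜ = R·arcsin(sin δ₁₃ · sin(θ₁₃ − θ₁₂)) = 6371·arcsin(0.11824·sin(121.644°)) = 642.373 km
|dₓₜ| = 642.373 km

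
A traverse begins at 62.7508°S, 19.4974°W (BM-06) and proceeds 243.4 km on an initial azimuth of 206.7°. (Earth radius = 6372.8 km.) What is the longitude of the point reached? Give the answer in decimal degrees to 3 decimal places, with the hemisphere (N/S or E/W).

δ = d/R = 243.4/6372.8 = 0.038194 rad
φ₂ = arcsin(sin φ₁ cos δ + cos φ₁ sin δ cos θ)
   = arcsin(-0.88902·0.99927 + 0.45786·0.03818·-0.89337) = -64.68814°
λ₂ = λ₁ + atan2(sin θ sin δ cos φ₁, cos δ − sin φ₁ sin φ₂) = -21.79724°

21.797°W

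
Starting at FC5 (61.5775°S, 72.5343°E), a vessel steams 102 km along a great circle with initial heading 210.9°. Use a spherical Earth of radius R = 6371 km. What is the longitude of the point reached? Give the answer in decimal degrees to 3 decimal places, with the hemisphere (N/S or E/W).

δ = d/R = 102/6371 = 0.016010 rad
φ₂ = arcsin(sin φ₁ cos δ + cos φ₁ sin δ cos θ)
   = arcsin(-0.87946·0.99987 + 0.47597·0.01601·-0.85806) = -62.36093°
λ₂ = λ₁ + atan2(sin θ sin δ cos φ₁, cos δ − sin φ₁ sin φ₂) = 71.51882°

71.519°E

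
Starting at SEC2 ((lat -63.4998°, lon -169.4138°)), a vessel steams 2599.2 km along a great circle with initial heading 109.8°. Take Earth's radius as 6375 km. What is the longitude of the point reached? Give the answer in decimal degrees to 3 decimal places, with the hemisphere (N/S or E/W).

δ = d/R = 2599.2/6375 = 0.407718 rad
φ₂ = arcsin(sin φ₁ cos δ + cos φ₁ sin δ cos θ)
   = arcsin(-0.89493·0.91803 + 0.44620·0.39652·-0.33874) = -61.82443°
λ₂ = λ₁ + atan2(sin θ sin δ cos φ₁, cos δ − sin φ₁ sin φ₂) = -117.21735°

117.217°W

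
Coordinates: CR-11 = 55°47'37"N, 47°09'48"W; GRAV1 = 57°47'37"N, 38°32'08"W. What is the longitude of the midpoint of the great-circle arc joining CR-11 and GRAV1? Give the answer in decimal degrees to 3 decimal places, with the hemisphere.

42.965°W

CR-11: φ = +55.79361°, λ = -47.16333°
GRAV1: φ = +57.79361°, λ = -38.53556°
Bx = cos φ₂ cos Δλ = 0.526939,  By = cos φ₂ sin Δλ = 0.079953
φₘ = atan2(sin φ₁ + sin φ₂, √((cos φ₁ + Bx)² + By²)) = 56.86800°
λₘ = λ₁ + atan2(By, cos φ₁ + Bx) = -42.96470°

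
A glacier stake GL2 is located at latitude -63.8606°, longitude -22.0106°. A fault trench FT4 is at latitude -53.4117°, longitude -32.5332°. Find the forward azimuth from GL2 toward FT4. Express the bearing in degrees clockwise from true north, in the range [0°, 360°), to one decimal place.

Δλ = -10.5226°
y = sin Δλ · cos φ₂ = -0.108855
x = cos φ₁ sin φ₂ − sin φ₁ cos φ₂ cos Δλ = 0.172360
θ = atan2(y, x) = -32.2747° → 327.7253° (mod 360°)

327.7°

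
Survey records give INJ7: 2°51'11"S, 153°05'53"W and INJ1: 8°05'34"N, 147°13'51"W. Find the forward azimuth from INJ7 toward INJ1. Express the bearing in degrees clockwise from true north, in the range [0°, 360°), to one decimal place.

INJ7: φ = -2.85306°, λ = -153.09806°
INJ1: φ = +8.09278°, λ = -147.23083°
Δλ = 5.8672°
y = sin Δλ · cos φ₂ = 0.101205
x = cos φ₁ sin φ₂ − sin φ₁ cos φ₂ cos Δλ = 0.189623
θ = atan2(y, x) = 28.0897° → 28.0897° (mod 360°)

28.1°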